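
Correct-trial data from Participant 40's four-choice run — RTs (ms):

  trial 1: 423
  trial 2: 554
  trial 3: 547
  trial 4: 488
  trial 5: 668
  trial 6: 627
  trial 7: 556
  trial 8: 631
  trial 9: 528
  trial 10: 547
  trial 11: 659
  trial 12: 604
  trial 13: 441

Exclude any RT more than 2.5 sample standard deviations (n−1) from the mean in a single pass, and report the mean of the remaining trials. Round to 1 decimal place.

559.5 ms

n = 13, ΣRT = 7273, M = 559.462
Σ(x−M)² = 72455.23; s = √(72455.23/12) = 77.704
Cutoffs: 559.462 ± 2.5·77.704 → [365.2, 753.7]
No RTs fall outside the cutoffs; all 13 retained. Mean = 7273/13 = 559.462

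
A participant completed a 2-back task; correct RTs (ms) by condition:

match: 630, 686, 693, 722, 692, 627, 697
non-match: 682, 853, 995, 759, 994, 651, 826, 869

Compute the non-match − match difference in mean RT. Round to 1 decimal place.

M(match) = 4747/7 = 678.143
M(non-match) = 6629/8 = 828.625
Difference = 828.625 − 678.143 = 150.482 ms

150.5 ms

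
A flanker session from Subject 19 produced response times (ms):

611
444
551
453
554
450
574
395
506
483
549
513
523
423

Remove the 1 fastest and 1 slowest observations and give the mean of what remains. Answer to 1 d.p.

Sorted: 395, 423, 444, 450, 453, 483, 506, 513, 523, 549, 551, 554, 574, 611
Drop lowest 1 (395) and highest 1 (611)
Remaining (n=12): Σ = 6023, mean = 6023/12 = 501.917

501.9 ms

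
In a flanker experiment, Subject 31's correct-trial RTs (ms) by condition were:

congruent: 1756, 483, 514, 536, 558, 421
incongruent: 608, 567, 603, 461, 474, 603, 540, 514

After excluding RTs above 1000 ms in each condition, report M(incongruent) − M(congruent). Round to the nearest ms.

44 ms

congruent: exclude 1756
M(congruent) = 2512/5 = 502.400
M(incongruent) = 4370/8 = 546.250
Difference = 546.250 − 502.400 = 43.850 ms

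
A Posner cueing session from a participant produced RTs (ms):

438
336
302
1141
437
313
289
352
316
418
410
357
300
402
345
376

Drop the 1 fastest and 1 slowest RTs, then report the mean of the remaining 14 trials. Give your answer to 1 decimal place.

364.4 ms

Sorted: 289, 300, 302, 313, 316, 336, 345, 352, 357, 376, 402, 410, 418, 437, 438, 1141
Drop lowest 1 (289) and highest 1 (1141)
Remaining (n=14): Σ = 5102, mean = 5102/14 = 364.429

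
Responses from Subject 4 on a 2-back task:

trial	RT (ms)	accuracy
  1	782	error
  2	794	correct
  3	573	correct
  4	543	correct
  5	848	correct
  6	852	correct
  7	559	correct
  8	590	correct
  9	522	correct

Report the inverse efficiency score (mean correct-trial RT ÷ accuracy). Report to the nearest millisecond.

743 ms

Correct trials (n=8): 794, 573, 543, 848, 852, 559, 590, 522
Mean correct RT = 5281/8 = 660.1250 ms
Proportion correct = 8/9
IES = 660.1250 / (8/9) = 742.641 ms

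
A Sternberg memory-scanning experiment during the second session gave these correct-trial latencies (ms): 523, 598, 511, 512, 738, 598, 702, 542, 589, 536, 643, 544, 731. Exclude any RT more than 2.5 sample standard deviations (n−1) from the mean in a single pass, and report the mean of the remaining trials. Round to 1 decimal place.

n = 13, ΣRT = 7767, M = 597.462
Σ(x−M)² = 80693.23; s = √(80693.23/12) = 82.003
Cutoffs: 597.462 ± 2.5·82.003 → [392.5, 802.5]
No RTs fall outside the cutoffs; all 13 retained. Mean = 7767/13 = 597.462

597.5 ms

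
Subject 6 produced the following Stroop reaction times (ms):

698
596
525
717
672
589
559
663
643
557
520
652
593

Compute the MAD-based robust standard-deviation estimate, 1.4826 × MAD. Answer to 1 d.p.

83.0 ms

Sorted: 520, 525, 557, 559, 589, 593, 596, 643, 652, 663, 672, 698, 717 → median = 596
|x − 596| sorted: 0, 3, 7, 37, 39, 47, 56, 67, 71, 76, 76, 102, 121 → MAD = 56
Robust SD ≈ 1.4826 × 56 = 83.026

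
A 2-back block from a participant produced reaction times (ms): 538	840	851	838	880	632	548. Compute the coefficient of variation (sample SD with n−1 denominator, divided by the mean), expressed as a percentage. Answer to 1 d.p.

n = 7, Σ = 5127, M = 732.4286
Σ(x−M)² = 140455.714; s = √(140455.714/6) = 153.0009
CV = 153.0009 / 732.4286 = 0.20890 = 20.890%

20.9%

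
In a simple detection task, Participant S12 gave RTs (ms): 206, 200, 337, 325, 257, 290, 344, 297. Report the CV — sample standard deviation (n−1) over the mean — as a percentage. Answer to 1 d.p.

19.9%

n = 8, Σ = 2256, M = 282.0000
Σ(x−M)² = 22132.000; s = √(22132.000/7) = 56.2291
CV = 56.2291 / 282.0000 = 0.19939 = 19.939%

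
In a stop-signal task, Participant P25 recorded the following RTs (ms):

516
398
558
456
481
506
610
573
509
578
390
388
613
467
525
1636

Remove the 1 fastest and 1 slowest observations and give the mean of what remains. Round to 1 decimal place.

Sorted: 388, 390, 398, 456, 467, 481, 506, 509, 516, 525, 558, 573, 578, 610, 613, 1636
Drop lowest 1 (388) and highest 1 (1636)
Remaining (n=14): Σ = 7180, mean = 7180/14 = 512.857

512.9 ms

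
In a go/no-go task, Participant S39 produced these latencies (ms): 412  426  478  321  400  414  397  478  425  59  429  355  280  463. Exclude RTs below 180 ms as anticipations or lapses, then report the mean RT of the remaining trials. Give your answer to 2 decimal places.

406.00 ms

Excluded: 59
Retained (n=13): Σ = 5278
Mean = 5278/13 = 406.0000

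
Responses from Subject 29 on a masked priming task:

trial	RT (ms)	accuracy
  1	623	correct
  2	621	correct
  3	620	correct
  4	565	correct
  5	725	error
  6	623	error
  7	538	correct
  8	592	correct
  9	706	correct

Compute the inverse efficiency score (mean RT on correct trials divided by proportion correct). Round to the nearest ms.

Correct trials (n=7): 623, 621, 620, 565, 538, 592, 706
Mean correct RT = 4265/7 = 609.2857 ms
Proportion correct = 7/9
IES = 609.2857 / (7/9) = 783.367 ms

783 ms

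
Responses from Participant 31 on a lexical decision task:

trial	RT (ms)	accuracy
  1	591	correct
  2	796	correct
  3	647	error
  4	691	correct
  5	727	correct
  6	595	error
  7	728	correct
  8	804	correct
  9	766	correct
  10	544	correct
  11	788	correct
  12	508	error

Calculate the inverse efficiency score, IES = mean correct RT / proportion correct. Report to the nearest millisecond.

Correct trials (n=9): 591, 796, 691, 727, 728, 804, 766, 544, 788
Mean correct RT = 6435/9 = 715.0000 ms
Proportion correct = 9/12
IES = 715.0000 / (9/12) = 953.333 ms

953 ms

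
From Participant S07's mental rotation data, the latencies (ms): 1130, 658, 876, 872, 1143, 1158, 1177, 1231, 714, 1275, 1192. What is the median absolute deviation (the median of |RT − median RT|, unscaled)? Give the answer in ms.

88 ms

Sorted: 658, 714, 872, 876, 1130, 1143, 1158, 1177, 1192, 1231, 1275 → median = 1143
|x − 1143|: 13, 485, 267, 271, 0, 15, 34, 88, 429, 132, 49
Sorted deviations: 0, 13, 15, 34, 49, 88, 132, 267, 271, 429, 485 → MAD = 88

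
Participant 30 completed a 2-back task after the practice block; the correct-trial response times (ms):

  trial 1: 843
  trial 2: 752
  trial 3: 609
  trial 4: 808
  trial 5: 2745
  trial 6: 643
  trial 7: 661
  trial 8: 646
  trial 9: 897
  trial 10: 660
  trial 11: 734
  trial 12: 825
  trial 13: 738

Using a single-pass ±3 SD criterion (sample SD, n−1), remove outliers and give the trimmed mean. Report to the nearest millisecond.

n = 13, ΣRT = 11561, M = 889.308
Σ(x−M)² = 3825556.77; s = √(3825556.77/12) = 564.621
Cutoffs: 889.308 ± 3·564.621 → [-804.6, 2583.2]
Outside: 2745 → excluded.
Retained (n=12): Σ = 8816, mean = 8816/12 = 734.667

735 ms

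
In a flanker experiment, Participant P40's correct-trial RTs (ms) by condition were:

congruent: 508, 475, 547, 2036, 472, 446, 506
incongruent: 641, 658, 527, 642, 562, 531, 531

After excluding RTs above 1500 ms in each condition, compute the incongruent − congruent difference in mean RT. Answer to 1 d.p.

congruent: exclude 2036
M(congruent) = 2954/6 = 492.333
M(incongruent) = 4092/7 = 584.571
Difference = 584.571 − 492.333 = 92.238 ms

92.2 ms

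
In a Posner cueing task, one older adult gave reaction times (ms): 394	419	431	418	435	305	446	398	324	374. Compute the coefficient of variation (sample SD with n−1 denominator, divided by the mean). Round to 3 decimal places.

0.120

n = 10, Σ = 3944, M = 394.4000
Σ(x−M)² = 20190.400; s = √(20190.400/9) = 47.3643
CV = 47.3643 / 394.4000 = 0.12009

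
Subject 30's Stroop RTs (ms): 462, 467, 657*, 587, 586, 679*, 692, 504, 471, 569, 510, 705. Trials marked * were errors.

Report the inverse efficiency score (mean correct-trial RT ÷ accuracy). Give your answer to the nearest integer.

666 ms

Correct trials (n=10): 462, 467, 587, 586, 692, 504, 471, 569, 510, 705
Mean correct RT = 5553/10 = 555.3000 ms
Proportion correct = 10/12
IES = 555.3000 / (10/12) = 666.360 ms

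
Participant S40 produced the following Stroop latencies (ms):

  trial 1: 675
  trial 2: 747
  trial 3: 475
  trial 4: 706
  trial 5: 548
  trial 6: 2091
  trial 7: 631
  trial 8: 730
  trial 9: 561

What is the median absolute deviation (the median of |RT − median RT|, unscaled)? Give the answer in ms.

72 ms

Sorted: 475, 548, 561, 631, 675, 706, 730, 747, 2091 → median = 675
|x − 675|: 0, 72, 200, 31, 127, 1416, 44, 55, 114
Sorted deviations: 0, 31, 44, 55, 72, 114, 127, 200, 1416 → MAD = 72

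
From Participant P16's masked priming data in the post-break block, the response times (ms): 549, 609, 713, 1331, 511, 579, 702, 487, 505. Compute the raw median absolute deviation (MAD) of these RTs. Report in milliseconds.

Sorted: 487, 505, 511, 549, 579, 609, 702, 713, 1331 → median = 579
|x − 579|: 30, 30, 134, 752, 68, 0, 123, 92, 74
Sorted deviations: 0, 30, 30, 68, 74, 92, 123, 134, 752 → MAD = 74

74 ms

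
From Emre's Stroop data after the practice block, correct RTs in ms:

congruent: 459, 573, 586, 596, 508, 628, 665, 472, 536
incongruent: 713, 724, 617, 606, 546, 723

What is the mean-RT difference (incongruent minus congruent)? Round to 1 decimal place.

M(congruent) = 5023/9 = 558.111
M(incongruent) = 3929/6 = 654.833
Difference = 654.833 − 558.111 = 96.722 ms

96.7 ms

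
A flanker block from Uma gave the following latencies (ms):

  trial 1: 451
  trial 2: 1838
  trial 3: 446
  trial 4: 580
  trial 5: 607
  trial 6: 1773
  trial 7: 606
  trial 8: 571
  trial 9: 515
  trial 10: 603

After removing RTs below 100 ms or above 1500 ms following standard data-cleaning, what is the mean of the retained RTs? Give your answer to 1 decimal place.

Excluded: 1773, 1838
Retained (n=8): Σ = 4379
Mean = 4379/8 = 547.3750

547.4 ms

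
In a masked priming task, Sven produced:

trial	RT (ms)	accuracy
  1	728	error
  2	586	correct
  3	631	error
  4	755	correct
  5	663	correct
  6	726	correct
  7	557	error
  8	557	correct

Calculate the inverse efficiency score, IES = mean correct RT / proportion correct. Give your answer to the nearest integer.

Correct trials (n=5): 586, 755, 663, 726, 557
Mean correct RT = 3287/5 = 657.4000 ms
Proportion correct = 5/8
IES = 657.4000 / (5/8) = 1051.840 ms

1052 ms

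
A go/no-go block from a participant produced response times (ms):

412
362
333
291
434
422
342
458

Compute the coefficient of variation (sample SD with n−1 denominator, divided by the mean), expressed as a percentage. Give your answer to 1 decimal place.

15.2%

n = 8, Σ = 3054, M = 381.7500
Σ(x−M)² = 23661.500; s = √(23661.500/7) = 58.1396
CV = 58.1396 / 381.7500 = 0.15230 = 15.230%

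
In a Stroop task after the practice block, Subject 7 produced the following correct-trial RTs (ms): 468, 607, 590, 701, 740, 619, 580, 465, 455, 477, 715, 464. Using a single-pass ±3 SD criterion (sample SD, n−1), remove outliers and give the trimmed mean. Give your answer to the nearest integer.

n = 12, ΣRT = 6881, M = 573.417
Σ(x−M)² = 125754.92; s = √(125754.92/11) = 106.922
Cutoffs: 573.417 ± 3·106.922 → [252.7, 894.2]
No RTs fall outside the cutoffs; all 12 retained. Mean = 6881/12 = 573.417

573 ms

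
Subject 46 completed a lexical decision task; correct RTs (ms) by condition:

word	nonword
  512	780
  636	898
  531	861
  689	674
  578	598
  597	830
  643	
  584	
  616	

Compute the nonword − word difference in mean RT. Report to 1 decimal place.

M(word) = 5386/9 = 598.444
M(nonword) = 4641/6 = 773.500
Difference = 773.500 − 598.444 = 175.056 ms

175.1 ms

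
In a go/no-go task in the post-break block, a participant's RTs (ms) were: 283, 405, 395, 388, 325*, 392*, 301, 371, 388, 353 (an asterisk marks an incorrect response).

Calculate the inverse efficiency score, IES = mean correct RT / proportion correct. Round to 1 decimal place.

Correct trials (n=8): 283, 405, 395, 388, 301, 371, 388, 353
Mean correct RT = 2884/8 = 360.5000 ms
Proportion correct = 8/10
IES = 360.5000 / (8/10) = 450.625 ms

450.6 ms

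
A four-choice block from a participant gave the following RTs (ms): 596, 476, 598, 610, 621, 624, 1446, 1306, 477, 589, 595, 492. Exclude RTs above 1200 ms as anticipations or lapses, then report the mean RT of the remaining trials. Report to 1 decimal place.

Excluded: 1306, 1446
Retained (n=10): Σ = 5678
Mean = 5678/10 = 567.8000

567.8 ms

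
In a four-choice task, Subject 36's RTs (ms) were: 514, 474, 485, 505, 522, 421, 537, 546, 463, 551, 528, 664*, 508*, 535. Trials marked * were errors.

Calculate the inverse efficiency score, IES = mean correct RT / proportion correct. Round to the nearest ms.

Correct trials (n=12): 514, 474, 485, 505, 522, 421, 537, 546, 463, 551, 528, 535
Mean correct RT = 6081/12 = 506.7500 ms
Proportion correct = 12/14
IES = 506.7500 / (12/14) = 591.208 ms

591 ms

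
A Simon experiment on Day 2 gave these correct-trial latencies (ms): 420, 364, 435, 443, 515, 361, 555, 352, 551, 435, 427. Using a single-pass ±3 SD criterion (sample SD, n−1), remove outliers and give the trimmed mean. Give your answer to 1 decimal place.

441.6 ms

n = 11, ΣRT = 4858, M = 441.636
Σ(x−M)² = 51530.55; s = √(51530.55/10) = 71.785
Cutoffs: 441.636 ± 3·71.785 → [226.3, 657.0]
No RTs fall outside the cutoffs; all 11 retained. Mean = 4858/11 = 441.636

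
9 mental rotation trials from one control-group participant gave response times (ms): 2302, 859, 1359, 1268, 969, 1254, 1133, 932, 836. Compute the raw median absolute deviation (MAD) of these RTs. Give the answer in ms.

Sorted: 836, 859, 932, 969, 1133, 1254, 1268, 1359, 2302 → median = 1133
|x − 1133|: 1169, 274, 226, 135, 164, 121, 0, 201, 297
Sorted deviations: 0, 121, 135, 164, 201, 226, 274, 297, 1169 → MAD = 201

201 ms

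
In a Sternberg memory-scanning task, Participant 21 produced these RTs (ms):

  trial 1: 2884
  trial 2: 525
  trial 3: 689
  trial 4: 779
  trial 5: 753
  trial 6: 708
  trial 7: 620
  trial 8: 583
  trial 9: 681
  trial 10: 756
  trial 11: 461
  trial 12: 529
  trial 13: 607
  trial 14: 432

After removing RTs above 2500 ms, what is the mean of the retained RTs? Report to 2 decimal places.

624.85 ms

Excluded: 2884
Retained (n=13): Σ = 8123
Mean = 8123/13 = 624.8462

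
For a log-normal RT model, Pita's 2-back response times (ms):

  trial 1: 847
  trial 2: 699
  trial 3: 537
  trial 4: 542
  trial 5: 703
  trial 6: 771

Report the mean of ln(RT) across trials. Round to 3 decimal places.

6.513

ln(RT): 6.7417, 6.5497, 6.2860, 6.2953, 6.5554, 6.6477
Σ ln(RT) = 39.0757
Mean = 39.0757/6 = 6.51261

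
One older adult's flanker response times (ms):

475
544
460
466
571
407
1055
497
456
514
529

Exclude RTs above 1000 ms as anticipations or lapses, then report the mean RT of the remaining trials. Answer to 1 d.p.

491.9 ms

Excluded: 1055
Retained (n=10): Σ = 4919
Mean = 4919/10 = 491.9000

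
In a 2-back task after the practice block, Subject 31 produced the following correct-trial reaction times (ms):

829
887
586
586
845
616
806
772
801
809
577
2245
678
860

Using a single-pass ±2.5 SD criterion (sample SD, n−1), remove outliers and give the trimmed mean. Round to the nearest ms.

742 ms

n = 14, ΣRT = 11897, M = 849.786
Σ(x−M)² = 2258322.36; s = √(2258322.36/13) = 416.794
Cutoffs: 849.786 ± 2.5·416.794 → [-192.2, 1891.8]
Outside: 2245 → excluded.
Retained (n=13): Σ = 9652, mean = 9652/13 = 742.462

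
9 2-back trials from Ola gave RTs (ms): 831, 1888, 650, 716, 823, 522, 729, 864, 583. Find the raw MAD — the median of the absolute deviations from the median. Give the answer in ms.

102 ms

Sorted: 522, 583, 650, 716, 729, 823, 831, 864, 1888 → median = 729
|x − 729|: 102, 1159, 79, 13, 94, 207, 0, 135, 146
Sorted deviations: 0, 13, 79, 94, 102, 135, 146, 207, 1159 → MAD = 102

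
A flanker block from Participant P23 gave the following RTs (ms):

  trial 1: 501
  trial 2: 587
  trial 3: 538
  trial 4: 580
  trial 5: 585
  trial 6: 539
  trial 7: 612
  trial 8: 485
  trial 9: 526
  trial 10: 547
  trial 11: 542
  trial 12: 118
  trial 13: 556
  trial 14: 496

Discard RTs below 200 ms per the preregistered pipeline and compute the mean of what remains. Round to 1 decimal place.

Excluded: 118
Retained (n=13): Σ = 7094
Mean = 7094/13 = 545.6923

545.7 ms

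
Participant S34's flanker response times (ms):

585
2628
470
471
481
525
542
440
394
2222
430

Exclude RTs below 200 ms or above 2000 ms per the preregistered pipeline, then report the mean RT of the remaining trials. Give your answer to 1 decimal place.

Excluded: 2222, 2628
Retained (n=9): Σ = 4338
Mean = 4338/9 = 482.0000

482.0 ms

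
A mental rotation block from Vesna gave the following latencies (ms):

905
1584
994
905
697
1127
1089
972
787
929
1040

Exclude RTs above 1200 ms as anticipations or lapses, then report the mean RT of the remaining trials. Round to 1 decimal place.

Excluded: 1584
Retained (n=10): Σ = 9445
Mean = 9445/10 = 944.5000

944.5 ms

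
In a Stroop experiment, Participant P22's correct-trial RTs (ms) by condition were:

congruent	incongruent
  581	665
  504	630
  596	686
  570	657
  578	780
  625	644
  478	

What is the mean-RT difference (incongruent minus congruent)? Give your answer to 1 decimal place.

115.3 ms

M(congruent) = 3932/7 = 561.714
M(incongruent) = 4062/6 = 677.000
Difference = 677.000 − 561.714 = 115.286 ms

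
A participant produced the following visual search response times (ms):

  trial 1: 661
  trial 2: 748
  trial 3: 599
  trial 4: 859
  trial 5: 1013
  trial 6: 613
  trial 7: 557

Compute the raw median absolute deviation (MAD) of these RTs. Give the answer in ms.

Sorted: 557, 599, 613, 661, 748, 859, 1013 → median = 661
|x − 661|: 0, 87, 62, 198, 352, 48, 104
Sorted deviations: 0, 48, 62, 87, 104, 198, 352 → MAD = 87

87 ms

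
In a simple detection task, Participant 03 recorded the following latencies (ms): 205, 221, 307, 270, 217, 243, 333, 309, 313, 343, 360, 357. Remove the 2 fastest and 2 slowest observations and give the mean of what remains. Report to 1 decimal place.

Sorted: 205, 217, 221, 243, 270, 307, 309, 313, 333, 343, 357, 360
Drop lowest 2 (205, 217) and highest 2 (357, 360)
Remaining (n=8): Σ = 2339, mean = 2339/8 = 292.375

292.4 ms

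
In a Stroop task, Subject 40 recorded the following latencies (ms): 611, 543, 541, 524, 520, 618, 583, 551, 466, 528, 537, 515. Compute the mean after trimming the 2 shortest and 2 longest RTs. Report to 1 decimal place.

Sorted: 466, 515, 520, 524, 528, 537, 541, 543, 551, 583, 611, 618
Drop lowest 2 (466, 515) and highest 2 (611, 618)
Remaining (n=8): Σ = 4327, mean = 4327/8 = 540.875

540.9 ms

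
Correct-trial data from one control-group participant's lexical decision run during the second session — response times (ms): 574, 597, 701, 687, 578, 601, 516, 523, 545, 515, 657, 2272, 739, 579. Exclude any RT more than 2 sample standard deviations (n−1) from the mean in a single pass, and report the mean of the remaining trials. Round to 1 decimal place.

n = 14, ΣRT = 10084, M = 720.286
Σ(x−M)² = 2658208.86; s = √(2658208.86/13) = 452.192
Cutoffs: 720.286 ± 2·452.192 → [-184.1, 1624.7]
Outside: 2272 → excluded.
Retained (n=13): Σ = 7812, mean = 7812/13 = 600.923

600.9 ms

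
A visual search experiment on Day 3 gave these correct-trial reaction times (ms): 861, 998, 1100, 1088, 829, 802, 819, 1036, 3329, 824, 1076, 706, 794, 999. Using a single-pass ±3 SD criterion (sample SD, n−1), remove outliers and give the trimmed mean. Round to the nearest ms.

918 ms

n = 14, ΣRT = 15261, M = 1090.071
Σ(x−M)² = 5615856.93; s = √(5615856.93/13) = 657.259
Cutoffs: 1090.071 ± 3·657.259 → [-881.7, 3061.8]
Outside: 3329 → excluded.
Retained (n=13): Σ = 11932, mean = 11932/13 = 917.846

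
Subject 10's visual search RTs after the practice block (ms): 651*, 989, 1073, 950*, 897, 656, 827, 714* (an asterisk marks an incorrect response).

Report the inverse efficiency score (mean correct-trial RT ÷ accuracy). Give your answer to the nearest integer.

Correct trials (n=5): 989, 1073, 897, 656, 827
Mean correct RT = 4442/5 = 888.4000 ms
Proportion correct = 5/8
IES = 888.4000 / (5/8) = 1421.440 ms

1421 ms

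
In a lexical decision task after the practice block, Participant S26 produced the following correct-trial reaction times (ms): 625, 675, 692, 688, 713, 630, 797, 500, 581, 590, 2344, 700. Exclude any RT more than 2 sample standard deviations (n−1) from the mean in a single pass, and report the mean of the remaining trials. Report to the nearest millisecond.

n = 12, ΣRT = 9535, M = 794.583
Σ(x−M)² = 2682580.92; s = √(2682580.92/11) = 493.833
Cutoffs: 794.583 ± 2·493.833 → [-193.1, 1782.2]
Outside: 2344 → excluded.
Retained (n=11): Σ = 7191, mean = 7191/11 = 653.727

654 ms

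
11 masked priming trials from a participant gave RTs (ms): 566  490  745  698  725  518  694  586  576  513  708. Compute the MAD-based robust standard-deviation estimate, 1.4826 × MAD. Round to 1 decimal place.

142.3 ms

Sorted: 490, 513, 518, 566, 576, 586, 694, 698, 708, 725, 745 → median = 586
|x − 586| sorted: 0, 10, 20, 68, 73, 96, 108, 112, 122, 139, 159 → MAD = 96
Robust SD ≈ 1.4826 × 96 = 142.330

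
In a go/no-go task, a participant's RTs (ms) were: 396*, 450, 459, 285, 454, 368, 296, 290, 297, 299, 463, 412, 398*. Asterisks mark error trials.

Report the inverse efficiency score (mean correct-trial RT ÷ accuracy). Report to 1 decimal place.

437.6 ms

Correct trials (n=11): 450, 459, 285, 454, 368, 296, 290, 297, 299, 463, 412
Mean correct RT = 4073/11 = 370.2727 ms
Proportion correct = 11/13
IES = 370.2727 / (11/13) = 437.595 ms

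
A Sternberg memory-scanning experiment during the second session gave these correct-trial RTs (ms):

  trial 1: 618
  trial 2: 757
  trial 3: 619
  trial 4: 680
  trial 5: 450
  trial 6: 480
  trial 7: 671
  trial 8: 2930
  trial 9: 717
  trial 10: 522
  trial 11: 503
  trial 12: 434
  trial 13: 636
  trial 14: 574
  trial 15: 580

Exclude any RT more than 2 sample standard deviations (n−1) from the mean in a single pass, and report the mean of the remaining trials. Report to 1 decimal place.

n = 15, ΣRT = 11171, M = 744.733
Σ(x−M)² = 5247468.93; s = √(5247468.93/14) = 612.225
Cutoffs: 744.733 ± 2·612.225 → [-479.7, 1969.2]
Outside: 2930 → excluded.
Retained (n=14): Σ = 8241, mean = 8241/14 = 588.643

588.6 ms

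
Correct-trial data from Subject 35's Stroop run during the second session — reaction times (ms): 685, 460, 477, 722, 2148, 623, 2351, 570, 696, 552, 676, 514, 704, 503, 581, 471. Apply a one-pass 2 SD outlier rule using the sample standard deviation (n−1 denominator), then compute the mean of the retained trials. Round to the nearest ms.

588 ms

n = 16, ΣRT = 12733, M = 795.812
Σ(x−M)² = 4969010.44; s = √(4969010.44/15) = 575.558
Cutoffs: 795.812 ± 2·575.558 → [-355.3, 1946.9]
Outside: 2148, 2351 → excluded.
Retained (n=14): Σ = 8234, mean = 8234/14 = 588.143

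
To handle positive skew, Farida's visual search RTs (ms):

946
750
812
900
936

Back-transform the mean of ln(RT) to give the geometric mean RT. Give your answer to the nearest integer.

865 ms

ln(RT): 6.8522, 6.6201, 6.6995, 6.8024, 6.8416
Mean ln(RT) = 33.8158/5 = 6.76317
Geometric mean = exp(6.76317) = 865.38 ms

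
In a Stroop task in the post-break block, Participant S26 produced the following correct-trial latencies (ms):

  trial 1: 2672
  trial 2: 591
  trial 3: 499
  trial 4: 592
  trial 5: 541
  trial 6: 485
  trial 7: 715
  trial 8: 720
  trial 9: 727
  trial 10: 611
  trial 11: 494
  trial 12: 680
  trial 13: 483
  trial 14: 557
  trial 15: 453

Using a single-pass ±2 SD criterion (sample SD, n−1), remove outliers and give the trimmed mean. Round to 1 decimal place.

n = 15, ΣRT = 10820, M = 721.333
Σ(x−M)² = 4198067.33; s = √(4198067.33/14) = 547.597
Cutoffs: 721.333 ± 2·547.597 → [-373.9, 1816.5]
Outside: 2672 → excluded.
Retained (n=14): Σ = 8148, mean = 8148/14 = 582.000

582.0 ms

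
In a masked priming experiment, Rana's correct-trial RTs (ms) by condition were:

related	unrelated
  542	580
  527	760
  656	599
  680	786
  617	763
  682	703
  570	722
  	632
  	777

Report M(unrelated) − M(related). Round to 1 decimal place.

M(related) = 4274/7 = 610.571
M(unrelated) = 6322/9 = 702.444
Difference = 702.444 − 610.571 = 91.873 ms

91.9 ms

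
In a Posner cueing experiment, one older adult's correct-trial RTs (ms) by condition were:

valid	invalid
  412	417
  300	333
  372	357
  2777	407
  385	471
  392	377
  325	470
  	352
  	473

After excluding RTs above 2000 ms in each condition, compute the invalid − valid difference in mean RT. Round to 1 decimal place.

valid: exclude 2777
M(valid) = 2186/6 = 364.333
M(invalid) = 3657/9 = 406.333
Difference = 406.333 − 364.333 = 42.000 ms

42.0 ms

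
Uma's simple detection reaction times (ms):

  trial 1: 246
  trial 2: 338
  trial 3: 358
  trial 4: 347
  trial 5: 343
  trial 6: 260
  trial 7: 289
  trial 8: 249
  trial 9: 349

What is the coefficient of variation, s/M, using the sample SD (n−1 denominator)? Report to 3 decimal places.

n = 9, Σ = 2779, M = 308.7778
Σ(x−M)² = 17811.556; s = √(17811.556/8) = 47.1852
CV = 47.1852 / 308.7778 = 0.15281

0.153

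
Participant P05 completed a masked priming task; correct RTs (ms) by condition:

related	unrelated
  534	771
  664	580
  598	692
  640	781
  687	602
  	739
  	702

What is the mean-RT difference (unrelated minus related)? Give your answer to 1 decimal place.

M(related) = 3123/5 = 624.600
M(unrelated) = 4867/7 = 695.286
Difference = 695.286 − 624.600 = 70.686 ms

70.7 ms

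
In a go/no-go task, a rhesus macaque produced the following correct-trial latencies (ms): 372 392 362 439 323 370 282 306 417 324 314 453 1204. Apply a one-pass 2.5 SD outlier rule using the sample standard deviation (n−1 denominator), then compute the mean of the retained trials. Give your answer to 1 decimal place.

362.8 ms

n = 13, ΣRT = 5558, M = 427.538
Σ(x−M)² = 686229.23; s = √(686229.23/12) = 239.135
Cutoffs: 427.538 ± 2.5·239.135 → [-170.3, 1025.4]
Outside: 1204 → excluded.
Retained (n=12): Σ = 4354, mean = 4354/12 = 362.833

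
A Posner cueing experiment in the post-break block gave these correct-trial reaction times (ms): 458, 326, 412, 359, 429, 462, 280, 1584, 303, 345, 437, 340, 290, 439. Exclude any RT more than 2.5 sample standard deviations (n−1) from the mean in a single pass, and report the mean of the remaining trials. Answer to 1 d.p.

n = 14, ΣRT = 6464, M = 461.714
Σ(x−M)² = 1409308.86; s = √(1409308.86/13) = 329.254
Cutoffs: 461.714 ± 2.5·329.254 → [-361.4, 1284.8]
Outside: 1584 → excluded.
Retained (n=13): Σ = 4880, mean = 4880/13 = 375.385

375.4 ms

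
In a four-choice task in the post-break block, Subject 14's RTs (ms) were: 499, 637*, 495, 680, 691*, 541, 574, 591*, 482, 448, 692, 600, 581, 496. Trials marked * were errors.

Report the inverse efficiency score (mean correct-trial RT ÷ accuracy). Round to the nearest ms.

704 ms

Correct trials (n=11): 499, 495, 680, 541, 574, 482, 448, 692, 600, 581, 496
Mean correct RT = 6088/11 = 553.4545 ms
Proportion correct = 11/14
IES = 553.4545 / (11/14) = 704.397 ms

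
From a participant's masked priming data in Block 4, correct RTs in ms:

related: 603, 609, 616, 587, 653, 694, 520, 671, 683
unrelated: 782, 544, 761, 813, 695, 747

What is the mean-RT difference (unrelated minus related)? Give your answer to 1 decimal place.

97.4 ms

M(related) = 5636/9 = 626.222
M(unrelated) = 4342/6 = 723.667
Difference = 723.667 − 626.222 = 97.444 ms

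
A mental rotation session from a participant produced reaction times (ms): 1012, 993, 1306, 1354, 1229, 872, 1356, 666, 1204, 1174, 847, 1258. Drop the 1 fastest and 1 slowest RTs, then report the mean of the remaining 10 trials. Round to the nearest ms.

1125 ms

Sorted: 666, 847, 872, 993, 1012, 1174, 1204, 1229, 1258, 1306, 1354, 1356
Drop lowest 1 (666) and highest 1 (1356)
Remaining (n=10): Σ = 11249, mean = 11249/10 = 1124.900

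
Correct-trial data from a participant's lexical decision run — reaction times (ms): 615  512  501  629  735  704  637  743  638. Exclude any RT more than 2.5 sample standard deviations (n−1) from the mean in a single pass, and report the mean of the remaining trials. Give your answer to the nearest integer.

n = 9, ΣRT = 5714, M = 634.889
Σ(x−M)² = 59958.89; s = √(59958.89/8) = 86.573
Cutoffs: 634.889 ± 2.5·86.573 → [418.5, 851.3]
No RTs fall outside the cutoffs; all 9 retained. Mean = 5714/9 = 634.889

635 ms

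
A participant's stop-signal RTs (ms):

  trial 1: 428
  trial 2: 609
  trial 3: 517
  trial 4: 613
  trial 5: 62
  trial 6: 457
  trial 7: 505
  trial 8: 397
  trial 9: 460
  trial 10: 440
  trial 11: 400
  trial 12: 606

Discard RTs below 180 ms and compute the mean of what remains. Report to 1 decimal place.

493.8 ms

Excluded: 62
Retained (n=11): Σ = 5432
Mean = 5432/11 = 493.8182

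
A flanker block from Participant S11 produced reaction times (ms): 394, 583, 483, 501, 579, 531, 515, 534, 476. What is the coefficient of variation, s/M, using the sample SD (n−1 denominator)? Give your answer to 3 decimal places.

n = 9, Σ = 4596, M = 510.6667
Σ(x−M)² = 26550.000; s = √(26550.000/8) = 57.6086
CV = 57.6086 / 510.6667 = 0.11281

0.113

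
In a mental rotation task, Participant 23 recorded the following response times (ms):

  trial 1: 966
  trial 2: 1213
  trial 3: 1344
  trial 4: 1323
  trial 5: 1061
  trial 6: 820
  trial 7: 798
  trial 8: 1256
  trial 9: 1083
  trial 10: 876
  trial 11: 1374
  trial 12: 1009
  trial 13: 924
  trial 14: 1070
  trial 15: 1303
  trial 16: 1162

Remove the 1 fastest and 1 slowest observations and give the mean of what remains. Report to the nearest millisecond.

1101 ms

Sorted: 798, 820, 876, 924, 966, 1009, 1061, 1070, 1083, 1162, 1213, 1256, 1303, 1323, 1344, 1374
Drop lowest 1 (798) and highest 1 (1374)
Remaining (n=14): Σ = 15410, mean = 15410/14 = 1100.714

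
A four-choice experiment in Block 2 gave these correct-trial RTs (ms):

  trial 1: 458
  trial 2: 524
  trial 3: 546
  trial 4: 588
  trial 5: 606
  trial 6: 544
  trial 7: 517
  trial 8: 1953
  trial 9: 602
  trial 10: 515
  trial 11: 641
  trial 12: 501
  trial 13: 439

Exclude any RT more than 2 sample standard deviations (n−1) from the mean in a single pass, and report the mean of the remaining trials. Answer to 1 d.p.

n = 13, ΣRT = 8434, M = 648.769
Σ(x−M)² = 1883382.31; s = √(1883382.31/12) = 396.167
Cutoffs: 648.769 ± 2·396.167 → [-143.6, 1441.1]
Outside: 1953 → excluded.
Retained (n=12): Σ = 6481, mean = 6481/12 = 540.083

540.1 ms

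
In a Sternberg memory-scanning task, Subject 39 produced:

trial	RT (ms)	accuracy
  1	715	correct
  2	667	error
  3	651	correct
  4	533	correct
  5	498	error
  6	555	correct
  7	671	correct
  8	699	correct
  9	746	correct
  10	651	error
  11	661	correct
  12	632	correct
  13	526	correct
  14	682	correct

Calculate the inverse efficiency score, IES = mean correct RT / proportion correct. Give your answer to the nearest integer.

818 ms

Correct trials (n=11): 715, 651, 533, 555, 671, 699, 746, 661, 632, 526, 682
Mean correct RT = 7071/11 = 642.8182 ms
Proportion correct = 11/14
IES = 642.8182 / (11/14) = 818.132 ms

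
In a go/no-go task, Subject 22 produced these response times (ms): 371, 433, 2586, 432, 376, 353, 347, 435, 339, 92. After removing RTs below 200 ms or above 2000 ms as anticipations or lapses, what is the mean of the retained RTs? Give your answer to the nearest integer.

Excluded: 92, 2586
Retained (n=8): Σ = 3086
Mean = 3086/8 = 385.7500

386 ms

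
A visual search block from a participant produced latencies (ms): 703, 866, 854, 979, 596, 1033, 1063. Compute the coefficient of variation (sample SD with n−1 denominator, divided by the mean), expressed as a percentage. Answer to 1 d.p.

19.8%

n = 7, Σ = 6094, M = 870.5714
Σ(x−M)² = 178933.714; s = √(178933.714/6) = 172.6913
CV = 172.6913 / 870.5714 = 0.19837 = 19.837%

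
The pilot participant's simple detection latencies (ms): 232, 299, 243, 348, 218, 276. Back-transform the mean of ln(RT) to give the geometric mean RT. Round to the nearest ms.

266 ms

ln(RT): 5.4467, 5.7004, 5.4931, 5.8522, 5.3845, 5.6204
Mean ln(RT) = 33.4973/6 = 5.58289
Geometric mean = exp(5.58289) = 265.84 ms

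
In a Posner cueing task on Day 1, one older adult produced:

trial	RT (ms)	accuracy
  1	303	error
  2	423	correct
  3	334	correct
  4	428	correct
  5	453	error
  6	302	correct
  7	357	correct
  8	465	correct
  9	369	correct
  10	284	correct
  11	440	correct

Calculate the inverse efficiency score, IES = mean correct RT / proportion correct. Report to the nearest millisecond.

Correct trials (n=9): 423, 334, 428, 302, 357, 465, 369, 284, 440
Mean correct RT = 3402/9 = 378.0000 ms
Proportion correct = 9/11
IES = 378.0000 / (9/11) = 462.000 ms

462 ms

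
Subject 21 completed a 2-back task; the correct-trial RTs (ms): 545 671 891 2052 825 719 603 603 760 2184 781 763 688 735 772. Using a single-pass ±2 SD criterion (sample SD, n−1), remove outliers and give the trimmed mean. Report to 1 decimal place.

719.7 ms

n = 15, ΣRT = 13592, M = 906.133
Σ(x−M)² = 3509629.73; s = √(3509629.73/14) = 500.687
Cutoffs: 906.133 ± 2·500.687 → [-95.2, 1907.5]
Outside: 2052, 2184 → excluded.
Retained (n=13): Σ = 9356, mean = 9356/13 = 719.692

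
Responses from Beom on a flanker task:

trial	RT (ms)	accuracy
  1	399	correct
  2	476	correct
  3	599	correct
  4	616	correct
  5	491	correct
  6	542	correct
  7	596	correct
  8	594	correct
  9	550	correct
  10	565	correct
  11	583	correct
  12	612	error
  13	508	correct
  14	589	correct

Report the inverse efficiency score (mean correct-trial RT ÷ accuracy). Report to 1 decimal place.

Correct trials (n=13): 399, 476, 599, 616, 491, 542, 596, 594, 550, 565, 583, 508, 589
Mean correct RT = 7108/13 = 546.7692 ms
Proportion correct = 13/14
IES = 546.7692 / (13/14) = 588.828 ms

588.8 ms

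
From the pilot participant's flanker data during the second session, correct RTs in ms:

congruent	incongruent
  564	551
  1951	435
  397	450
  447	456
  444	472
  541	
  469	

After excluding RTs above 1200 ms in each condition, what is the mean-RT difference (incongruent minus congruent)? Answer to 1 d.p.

congruent: exclude 1951
M(congruent) = 2862/6 = 477.000
M(incongruent) = 2364/5 = 472.800
Difference = 472.800 − 477.000 = -4.200 ms

-4.2 ms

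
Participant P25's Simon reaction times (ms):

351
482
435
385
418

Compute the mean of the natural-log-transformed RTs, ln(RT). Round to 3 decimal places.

ln(RT): 5.8608, 6.1779, 6.0753, 5.9532, 6.0355
Σ ln(RT) = 30.1028
Mean = 30.1028/5 = 6.02056

6.021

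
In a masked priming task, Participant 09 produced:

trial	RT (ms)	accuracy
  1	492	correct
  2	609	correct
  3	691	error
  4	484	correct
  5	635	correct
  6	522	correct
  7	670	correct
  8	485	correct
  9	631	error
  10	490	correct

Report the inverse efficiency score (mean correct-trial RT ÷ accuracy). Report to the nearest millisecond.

Correct trials (n=8): 492, 609, 484, 635, 522, 670, 485, 490
Mean correct RT = 4387/8 = 548.3750 ms
Proportion correct = 8/10
IES = 548.3750 / (8/10) = 685.469 ms

685 ms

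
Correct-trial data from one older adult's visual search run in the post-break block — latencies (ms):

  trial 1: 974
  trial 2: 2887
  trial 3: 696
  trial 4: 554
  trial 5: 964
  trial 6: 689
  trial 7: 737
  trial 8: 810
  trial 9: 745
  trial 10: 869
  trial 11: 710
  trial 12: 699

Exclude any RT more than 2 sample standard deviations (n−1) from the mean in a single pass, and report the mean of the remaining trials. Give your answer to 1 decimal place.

n = 12, ΣRT = 11334, M = 944.500
Σ(x−M)² = 4275987.00; s = √(4275987.00/11) = 623.479
Cutoffs: 944.500 ± 2·623.479 → [-302.5, 2191.5]
Outside: 2887 → excluded.
Retained (n=11): Σ = 8447, mean = 8447/11 = 767.909

767.9 ms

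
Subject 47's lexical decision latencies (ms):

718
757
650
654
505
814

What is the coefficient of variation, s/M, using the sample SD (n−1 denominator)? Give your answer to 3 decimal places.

n = 6, Σ = 4098, M = 683.0000
Σ(x−M)² = 57476.000; s = √(57476.000/5) = 107.2157
CV = 107.2157 / 683.0000 = 0.15698

0.157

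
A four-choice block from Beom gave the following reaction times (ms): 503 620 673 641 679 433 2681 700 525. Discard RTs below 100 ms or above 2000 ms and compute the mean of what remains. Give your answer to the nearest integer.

Excluded: 2681
Retained (n=8): Σ = 4774
Mean = 4774/8 = 596.7500

597 ms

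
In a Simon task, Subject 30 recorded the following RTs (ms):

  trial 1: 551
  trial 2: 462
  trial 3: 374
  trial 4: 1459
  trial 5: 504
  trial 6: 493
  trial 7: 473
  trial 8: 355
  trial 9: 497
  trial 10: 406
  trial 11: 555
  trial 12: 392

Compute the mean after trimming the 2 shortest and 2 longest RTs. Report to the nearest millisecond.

472 ms

Sorted: 355, 374, 392, 406, 462, 473, 493, 497, 504, 551, 555, 1459
Drop lowest 2 (355, 374) and highest 2 (555, 1459)
Remaining (n=8): Σ = 3778, mean = 3778/8 = 472.250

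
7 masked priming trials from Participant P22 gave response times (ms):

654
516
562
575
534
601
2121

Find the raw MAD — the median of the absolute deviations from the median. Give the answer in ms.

Sorted: 516, 534, 562, 575, 601, 654, 2121 → median = 575
|x − 575|: 79, 59, 13, 0, 41, 26, 1546
Sorted deviations: 0, 13, 26, 41, 59, 79, 1546 → MAD = 41

41 ms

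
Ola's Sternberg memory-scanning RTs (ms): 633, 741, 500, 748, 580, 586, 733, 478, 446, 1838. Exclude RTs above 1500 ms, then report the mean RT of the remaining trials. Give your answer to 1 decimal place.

Excluded: 1838
Retained (n=9): Σ = 5445
Mean = 5445/9 = 605.0000

605.0 ms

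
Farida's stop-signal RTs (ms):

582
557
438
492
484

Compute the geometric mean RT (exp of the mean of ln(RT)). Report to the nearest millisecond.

508 ms

ln(RT): 6.3665, 6.3226, 6.0822, 6.1985, 6.1821
Mean ln(RT) = 31.1518/5 = 6.23036
Geometric mean = exp(6.23036) = 507.94 ms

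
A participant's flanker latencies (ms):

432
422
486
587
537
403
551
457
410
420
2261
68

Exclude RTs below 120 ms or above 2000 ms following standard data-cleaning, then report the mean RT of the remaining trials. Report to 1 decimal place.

Excluded: 68, 2261
Retained (n=10): Σ = 4705
Mean = 4705/10 = 470.5000

470.5 ms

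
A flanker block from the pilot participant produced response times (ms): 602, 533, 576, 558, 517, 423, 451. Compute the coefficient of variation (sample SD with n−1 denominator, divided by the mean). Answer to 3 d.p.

0.125

n = 7, Σ = 3660, M = 522.8571
Σ(x−M)² = 25594.857; s = √(25594.857/6) = 65.3132
CV = 65.3132 / 522.8571 = 0.12492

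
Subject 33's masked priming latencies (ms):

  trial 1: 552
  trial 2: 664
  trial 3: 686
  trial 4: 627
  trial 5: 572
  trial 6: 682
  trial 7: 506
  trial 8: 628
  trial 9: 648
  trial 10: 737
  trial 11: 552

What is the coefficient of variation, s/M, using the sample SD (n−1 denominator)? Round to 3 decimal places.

n = 11, Σ = 6854, M = 623.0909
Σ(x−M)² = 49164.909; s = √(49164.909/10) = 70.1177
CV = 70.1177 / 623.0909 = 0.11253

0.113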